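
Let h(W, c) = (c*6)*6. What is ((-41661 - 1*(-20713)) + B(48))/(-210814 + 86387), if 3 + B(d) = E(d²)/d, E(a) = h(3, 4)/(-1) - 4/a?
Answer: 579336193/3440157696 ≈ 0.16840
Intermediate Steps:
h(W, c) = 36*c (h(W, c) = (6*c)*6 = 36*c)
E(a) = -144 - 4/a (E(a) = (36*4)/(-1) - 4/a = 144*(-1) - 4/a = -144 - 4/a)
B(d) = -3 + (-144 - 4/d²)/d
((-41661 - 1*(-20713)) + B(48))/(-210814 + 86387) = ((-41661 - 1*(-20713)) + (-3 - 144/48 - 4/48³))/(-210814 + 86387) = ((-41661 + 20713) + (-3 - 144*1/48 - 4*1/110592))/(-124427) = (-20948 + (-3 - 3 - 1/27648))*(-1/124427) = (-20948 - 165889/27648)*(-1/124427) = -579336193/27648*(-1/124427) = 579336193/3440157696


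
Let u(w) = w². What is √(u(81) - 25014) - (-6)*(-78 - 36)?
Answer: -684 + I*√18453 ≈ -684.0 + 135.84*I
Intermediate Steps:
√(u(81) - 25014) - (-6)*(-78 - 36) = √(81² - 25014) - (-6)*(-78 - 36) = √(6561 - 25014) - (-6)*(-114) = √(-18453) - 1*684 = I*√18453 - 684 = -684 + I*√18453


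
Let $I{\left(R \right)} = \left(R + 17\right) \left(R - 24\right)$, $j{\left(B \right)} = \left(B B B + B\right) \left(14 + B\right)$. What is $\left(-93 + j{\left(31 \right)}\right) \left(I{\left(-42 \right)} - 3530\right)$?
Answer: $-2522766360$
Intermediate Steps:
$j{\left(B \right)} = \left(14 + B\right) \left(B + B^{3}\right)$ ($j{\left(B \right)} = \left(B^{2} B + B\right) \left(14 + B\right) = \left(B^{3} + B\right) \left(14 + B\right) = \left(B + B^{3}\right) \left(14 + B\right) = \left(14 + B\right) \left(B + B^{3}\right)$)
$I{\left(R \right)} = \left(-24 + R\right) \left(17 + R\right)$ ($I{\left(R \right)} = \left(17 + R\right) \left(-24 + R\right) = \left(-24 + R\right) \left(17 + R\right)$)
$\left(-93 + j{\left(31 \right)}\right) \left(I{\left(-42 \right)} - 3530\right) = \left(-93 + 31 \left(14 + 31 + 31^{3} + 14 \cdot 31^{2}\right)\right) \left(\left(-408 + \left(-42\right)^{2} - -294\right) - 3530\right) = \left(-93 + 31 \left(14 + 31 + 29791 + 14 \cdot 961\right)\right) \left(\left(-408 + 1764 + 294\right) - 3530\right) = \left(-93 + 31 \left(14 + 31 + 29791 + 13454\right)\right) \left(1650 - 3530\right) = \left(-93 + 31 \cdot 43290\right) \left(-1880\right) = \left(-93 + 1341990\right) \left(-1880\right) = 1341897 \left(-1880\right) = -2522766360$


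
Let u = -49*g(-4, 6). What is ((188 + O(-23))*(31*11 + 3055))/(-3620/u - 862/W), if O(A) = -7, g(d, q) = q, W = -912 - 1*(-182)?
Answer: 32980440780/724007 ≈ 45553.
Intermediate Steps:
W = -730 (W = -912 + 182 = -730)
u = -294 (u = -49*6 = -294)
((188 + O(-23))*(31*11 + 3055))/(-3620/u - 862/W) = ((188 - 7)*(31*11 + 3055))/(-3620/(-294) - 862/(-730)) = (181*(341 + 3055))/(-3620*(-1/294) - 862*(-1/730)) = (181*3396)/(1810/147 + 431/365) = 614676/(724007/53655) = 614676*(53655/724007) = 32980440780/724007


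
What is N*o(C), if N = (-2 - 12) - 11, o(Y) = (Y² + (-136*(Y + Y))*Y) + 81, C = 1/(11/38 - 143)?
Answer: -59543298125/29408929 ≈ -2024.7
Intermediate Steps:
C = -38/5423 (C = 1/(11*(1/38) - 143) = 1/(11/38 - 143) = 1/(-5423/38) = -38/5423 ≈ -0.0070072)
o(Y) = 81 - 271*Y² (o(Y) = (Y² + (-272*Y)*Y) + 81 = (Y² - 272*Y²) + 81 = -271*Y² + 81 = 81 - 271*Y²)
N = -25 (N = -14 - 11 = -25)
N*o(C) = -25*(81 - 271*(-38/5423)²) = -25*(81 - 271*1444/29408929) = -25*(81 - 391324/29408929) = -25*2381731925/29408929 = -59543298125/29408929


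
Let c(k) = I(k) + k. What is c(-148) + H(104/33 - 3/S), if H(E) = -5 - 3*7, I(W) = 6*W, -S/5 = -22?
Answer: -1062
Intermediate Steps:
S = 110 (S = -5*(-22) = 110)
c(k) = 7*k (c(k) = 6*k + k = 7*k)
H(E) = -26 (H(E) = -5 - 21 = -26)
c(-148) + H(104/33 - 3/S) = 7*(-148) - 26 = -1036 - 26 = -1062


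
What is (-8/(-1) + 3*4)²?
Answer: 400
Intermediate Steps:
(-8/(-1) + 3*4)² = (-8*(-1) + 12)² = (8 + 12)² = 20² = 400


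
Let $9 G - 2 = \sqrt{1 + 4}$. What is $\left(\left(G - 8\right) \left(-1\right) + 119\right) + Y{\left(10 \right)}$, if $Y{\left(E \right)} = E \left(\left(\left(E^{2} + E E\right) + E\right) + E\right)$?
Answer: $\frac{20941}{9} - \frac{\sqrt{5}}{9} \approx 2326.5$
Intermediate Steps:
$Y{\left(E \right)} = E \left(2 E + 2 E^{2}\right)$ ($Y{\left(E \right)} = E \left(\left(\left(E^{2} + E^{2}\right) + E\right) + E\right) = E \left(\left(2 E^{2} + E\right) + E\right) = E \left(\left(E + 2 E^{2}\right) + E\right) = E \left(2 E + 2 E^{2}\right)$)
$G = \frac{2}{9} + \frac{\sqrt{5}}{9}$ ($G = \frac{2}{9} + \frac{\sqrt{1 + 4}}{9} = \frac{2}{9} + \frac{\sqrt{5}}{9} \approx 0.47067$)
$\left(\left(G - 8\right) \left(-1\right) + 119\right) + Y{\left(10 \right)} = \left(\left(\left(\frac{2}{9} + \frac{\sqrt{5}}{9}\right) - 8\right) \left(-1\right) + 119\right) + 2 \cdot 10^{2} \left(1 + 10\right) = \left(\left(- \frac{70}{9} + \frac{\sqrt{5}}{9}\right) \left(-1\right) + 119\right) + 2 \cdot 100 \cdot 11 = \left(\left(\frac{70}{9} - \frac{\sqrt{5}}{9}\right) + 119\right) + 2200 = \left(\frac{1141}{9} - \frac{\sqrt{5}}{9}\right) + 2200 = \frac{20941}{9} - \frac{\sqrt{5}}{9}$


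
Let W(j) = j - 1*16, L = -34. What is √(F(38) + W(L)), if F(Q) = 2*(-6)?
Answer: I*√62 ≈ 7.874*I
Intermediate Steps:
F(Q) = -12
W(j) = -16 + j (W(j) = j - 16 = -16 + j)
√(F(38) + W(L)) = √(-12 + (-16 - 34)) = √(-12 - 50) = √(-62) = I*√62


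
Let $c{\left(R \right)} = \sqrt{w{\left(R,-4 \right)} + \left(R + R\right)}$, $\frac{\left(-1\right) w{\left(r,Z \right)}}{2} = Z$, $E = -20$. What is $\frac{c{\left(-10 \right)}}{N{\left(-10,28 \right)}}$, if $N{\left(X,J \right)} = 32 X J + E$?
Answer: $- \frac{i \sqrt{3}}{4490} \approx - 0.00038576 i$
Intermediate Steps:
$w{\left(r,Z \right)} = - 2 Z$
$N{\left(X,J \right)} = -20 + 32 J X$ ($N{\left(X,J \right)} = 32 X J - 20 = 32 J X - 20 = -20 + 32 J X$)
$c{\left(R \right)} = \sqrt{8 + 2 R}$ ($c{\left(R \right)} = \sqrt{\left(-2\right) \left(-4\right) + \left(R + R\right)} = \sqrt{8 + 2 R}$)
$\frac{c{\left(-10 \right)}}{N{\left(-10,28 \right)}} = \frac{\sqrt{8 + 2 \left(-10\right)}}{-20 + 32 \cdot 28 \left(-10\right)} = \frac{\sqrt{8 - 20}}{-20 - 8960} = \frac{\sqrt{-12}}{-8980} = 2 i \sqrt{3} \left(- \frac{1}{8980}\right) = - \frac{i \sqrt{3}}{4490}$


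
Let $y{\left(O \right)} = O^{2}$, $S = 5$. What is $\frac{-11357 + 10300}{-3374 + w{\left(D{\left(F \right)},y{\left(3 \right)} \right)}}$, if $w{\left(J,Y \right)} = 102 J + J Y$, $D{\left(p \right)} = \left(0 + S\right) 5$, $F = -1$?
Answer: $\frac{1057}{599} \approx 1.7646$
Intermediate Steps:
$D{\left(p \right)} = 25$ ($D{\left(p \right)} = \left(0 + 5\right) 5 = 5 \cdot 5 = 25$)
$\frac{-11357 + 10300}{-3374 + w{\left(D{\left(F \right)},y{\left(3 \right)} \right)}} = \frac{-11357 + 10300}{-3374 + 25 \left(102 + 3^{2}\right)} = - \frac{1057}{-3374 + 25 \left(102 + 9\right)} = - \frac{1057}{-3374 + 25 \cdot 111} = - \frac{1057}{-3374 + 2775} = - \frac{1057}{-599} = \left(-1057\right) \left(- \frac{1}{599}\right) = \frac{1057}{599}$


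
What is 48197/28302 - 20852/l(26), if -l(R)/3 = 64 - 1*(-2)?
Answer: 99949385/933966 ≈ 107.02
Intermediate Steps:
l(R) = -198 (l(R) = -3*(64 - 1*(-2)) = -3*(64 + 2) = -3*66 = -198)
48197/28302 - 20852/l(26) = 48197/28302 - 20852/(-198) = 48197*(1/28302) - 20852*(-1/198) = 48197/28302 + 10426/99 = 99949385/933966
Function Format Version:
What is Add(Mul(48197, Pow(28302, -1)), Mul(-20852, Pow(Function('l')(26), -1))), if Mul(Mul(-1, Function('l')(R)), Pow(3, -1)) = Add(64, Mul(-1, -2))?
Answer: Rational(99949385, 933966) ≈ 107.02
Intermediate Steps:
Function('l')(R) = -198 (Function('l')(R) = Mul(-3, Add(64, Mul(-1, -2))) = Mul(-3, Add(64, 2)) = Mul(-3, 66) = -198)
Add(Mul(48197, Pow(28302, -1)), Mul(-20852, Pow(Function('l')(26), -1))) = Add(Mul(48197, Pow(28302, -1)), Mul(-20852, Pow(-198, -1))) = Add(Mul(48197, Rational(1, 28302)), Mul(-20852, Rational(-1, 198))) = Add(Rational(48197, 28302), Rational(10426, 99)) = Rational(99949385, 933966)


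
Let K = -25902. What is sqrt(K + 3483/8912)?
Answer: 3*I*sqrt(14286130393)/2228 ≈ 160.94*I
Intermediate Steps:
sqrt(K + 3483/8912) = sqrt(-25902 + 3483/8912) = sqrt(-230835141/8912) = 3*I*sqrt(14286130393)/2228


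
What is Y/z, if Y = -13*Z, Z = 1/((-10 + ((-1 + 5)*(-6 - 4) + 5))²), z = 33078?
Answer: -13/66982950 ≈ -1.9408e-7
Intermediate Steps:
Z = 1/2025 (Z = 1/((-10 + (4*(-10) + 5))²) = 1/((-10 + (-40 + 5))²) = 1/((-10 - 35)²) = 1/((-45)²) = 1/2025 ≈ 0.00049383)
Y = -13/2025 (Y = -13*1/2025 = -13/2025 ≈ -0.0064198)
Y/z = -13/2025/33078 = -13/2025*1/33078 = -13/66982950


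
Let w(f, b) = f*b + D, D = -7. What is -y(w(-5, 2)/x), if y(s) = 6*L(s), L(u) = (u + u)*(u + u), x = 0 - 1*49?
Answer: -6936/2401 ≈ -2.8888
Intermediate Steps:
w(f, b) = -7 + b*f (w(f, b) = f*b - 7 = b*f - 7 = -7 + b*f)
x = -49 (x = 0 - 49 = -49)
L(u) = 4*u² (L(u) = (2*u)*(2*u) = 4*u²)
y(s) = 24*s² (y(s) = 6*(4*s²) = 24*s²)
-y(w(-5, 2)/x) = -24*((-7 + 2*(-5))/(-49))² = -24*((-7 - 10)*(-1/49))² = -24*(-17*(-1/49))² = -24*(17/49)² = -24*289/2401 = -1*6936/2401 = -6936/2401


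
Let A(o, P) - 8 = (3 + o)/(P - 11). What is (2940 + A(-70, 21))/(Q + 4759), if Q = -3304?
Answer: 29413/14550 ≈ 2.0215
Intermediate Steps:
A(o, P) = 8 + (3 + o)/(-11 + P) (A(o, P) = 8 + (3 + o)/(P - 11) = 8 + (3 + o)/(-11 + P))
(2940 + A(-70, 21))/(Q + 4759) = (2940 + (-85 - 70 + 8*21)/(-11 + 21))/(-3304 + 4759) = (2940 + (-85 - 70 + 168)/10)/1455 = (2940 + (⅒)*13)*(1/1455) = (2940 + 13/10)*(1/1455) = (29413/10)*(1/1455) = 29413/14550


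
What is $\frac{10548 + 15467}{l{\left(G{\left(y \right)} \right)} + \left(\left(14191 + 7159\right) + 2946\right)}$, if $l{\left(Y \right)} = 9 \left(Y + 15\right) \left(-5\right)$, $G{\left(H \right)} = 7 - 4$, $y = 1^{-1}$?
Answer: $\frac{26015}{23486} \approx 1.1077$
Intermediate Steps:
$y = 1$
$G{\left(H \right)} = 3$
$l{\left(Y \right)} = -675 - 45 Y$ ($l{\left(Y \right)} = 9 \left(15 + Y\right) \left(-5\right) = \left(135 + 9 Y\right) \left(-5\right) = -675 - 45 Y$)
$\frac{10548 + 15467}{l{\left(G{\left(y \right)} \right)} + \left(\left(14191 + 7159\right) + 2946\right)} = \frac{10548 + 15467}{\left(-675 - 135\right) + \left(\left(14191 + 7159\right) + 2946\right)} = \frac{26015}{\left(-675 - 135\right) + \left(21350 + 2946\right)} = \frac{26015}{-810 + 24296} = \frac{26015}{23486}$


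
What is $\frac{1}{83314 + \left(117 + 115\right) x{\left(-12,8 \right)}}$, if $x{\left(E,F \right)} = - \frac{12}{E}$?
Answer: $\frac{1}{83546} \approx 1.1969 \cdot 10^{-5}$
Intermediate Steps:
$\frac{1}{83314 + \left(117 + 115\right) x{\left(-12,8 \right)}} = \frac{1}{83314 + \left(117 + 115\right) \left(- \frac{12}{-12}\right)} = \frac{1}{83314 + 232 \left(\left(-12\right) \left(- \frac{1}{12}\right)\right)} = \frac{1}{83314 + 232 \cdot 1} = \frac{1}{83314 + 232} = \frac{1}{83546}$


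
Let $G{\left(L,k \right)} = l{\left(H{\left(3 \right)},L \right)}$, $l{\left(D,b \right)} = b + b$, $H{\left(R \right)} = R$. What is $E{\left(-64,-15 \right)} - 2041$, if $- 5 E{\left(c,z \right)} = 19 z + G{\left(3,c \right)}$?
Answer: $- \frac{9926}{5} \approx -1985.2$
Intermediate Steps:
$l{\left(D,b \right)} = 2 b$
$G{\left(L,k \right)} = 2 L$
$E{\left(c,z \right)} = - \frac{6}{5} - \frac{19 z}{5}$ ($E{\left(c,z \right)} = - \frac{19 z + 2 \cdot 3}{5} = - \frac{19 z + 6}{5} = - \frac{6 + 19 z}{5} = - \frac{6}{5} - \frac{19 z}{5}$)
$E{\left(-64,-15 \right)} - 2041 = \left(- \frac{6}{5} - -57\right) - 2041 = \left(- \frac{6}{5} + 57\right) - 2041 = \frac{279}{5} - 2041 = - \frac{9926}{5}$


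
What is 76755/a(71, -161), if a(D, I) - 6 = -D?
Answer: -15351/13 ≈ -1180.8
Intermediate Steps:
a(D, I) = 6 - D
76755/a(71, -161) = 76755/(6 - 1*71) = 76755/(6 - 71) = 76755/(-65) = 76755*(-1/65) = -15351/13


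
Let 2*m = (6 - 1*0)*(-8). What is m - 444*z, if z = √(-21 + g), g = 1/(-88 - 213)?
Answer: -24 - 444*I*√1902922/301 ≈ -24.0 - 2034.8*I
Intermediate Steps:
g = -1/301 (g = 1/(-301) = -1/301 ≈ -0.0033223)
m = -24 (m = ((6 - 1*0)*(-8))/2 = ((6 + 0)*(-8))/2 = (6*(-8))/2 = (½)*(-48) = -24)
z = I*√1902922/301 (z = √(-21 - 1/301) = √(-6322/301) = I*√1902922/301 ≈ 4.5829*I)
m - 444*z = -24 - 444*I*√1902922/301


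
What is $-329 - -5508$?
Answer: $5179$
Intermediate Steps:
$-329 - -5508 = -329 + 5508 = 5179$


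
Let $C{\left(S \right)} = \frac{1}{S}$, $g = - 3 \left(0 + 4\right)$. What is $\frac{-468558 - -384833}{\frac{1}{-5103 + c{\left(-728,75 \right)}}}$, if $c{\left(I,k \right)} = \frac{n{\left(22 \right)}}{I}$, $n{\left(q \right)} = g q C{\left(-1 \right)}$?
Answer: $\frac{38882392350}{91} \approx 4.2728 \cdot 10^{8}$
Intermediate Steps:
$g = -12$ ($g = \left(-3\right) 4 = -12$)
$n{\left(q \right)} = 12 q$ ($n{\left(q \right)} = \frac{\left(-12\right) q}{-1} = - 12 q \left(-1\right) = 12 q$)
$c{\left(I,k \right)} = \frac{264}{I}$ ($c{\left(I,k \right)} = \frac{12 \cdot 22}{I} = \frac{264}{I}$)
$\frac{-468558 - -384833}{\frac{1}{-5103 + c{\left(-728,75 \right)}}} = \frac{-468558 - -384833}{\frac{1}{-5103 + \frac{264}{-728}}} = \frac{-468558 + 384833}{\frac{1}{-5103 + 264 \left(- \frac{1}{728}\right)}} = - \frac{83725}{\frac{1}{-5103 - \frac{33}{91}}} = - \frac{83725}{\frac{1}{- \frac{464406}{91}}} = - \frac{83725}{- \frac{91}{464406}} = \left(-83725\right) \left(- \frac{464406}{91}\right) = \frac{38882392350}{91}$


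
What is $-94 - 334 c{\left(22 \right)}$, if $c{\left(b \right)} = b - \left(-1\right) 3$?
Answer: $-8444$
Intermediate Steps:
$c{\left(b \right)} = 3 + b$ ($c{\left(b \right)} = b - -3 = b + 3 = 3 + b$)
$-94 - 334 c{\left(22 \right)} = -94 - 334 \left(3 + 22\right) = -94 - 8350 = -8444$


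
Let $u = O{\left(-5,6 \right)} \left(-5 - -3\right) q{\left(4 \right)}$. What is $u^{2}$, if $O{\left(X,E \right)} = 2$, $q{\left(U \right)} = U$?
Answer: $256$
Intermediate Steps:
$u = -16$ ($u = 2 \left(-5 - -3\right) 4 = 2 \left(-5 + 3\right) 4 = 2 \left(-2\right) 4 = \left(-4\right) 4 = -16$)
$u^{2} = \left(-16\right)^{2} = 256$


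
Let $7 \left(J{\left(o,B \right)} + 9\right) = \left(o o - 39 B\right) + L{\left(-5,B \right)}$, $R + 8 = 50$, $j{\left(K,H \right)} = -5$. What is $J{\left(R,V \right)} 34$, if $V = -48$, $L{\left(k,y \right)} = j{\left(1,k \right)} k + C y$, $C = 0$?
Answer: $17476$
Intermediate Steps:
$L{\left(k,y \right)} = - 5 k$ ($L{\left(k,y \right)} = - 5 k + 0 y = - 5 k + 0 = - 5 k$)
$R = 42$ ($R = -8 + 50 = 42$)
$J{\left(o,B \right)} = - \frac{38}{7} - \frac{39 B}{7} + \frac{o^{2}}{7}$ ($J{\left(o,B \right)} = -9 + \frac{\left(o o - 39 B\right) - -25}{7} = -9 + \frac{\left(o^{2} - 39 B\right) + 25}{7} = -9 + \frac{25 + o^{2} - 39 B}{7} = -9 + \left(\frac{25}{7} - \frac{39 B}{7} + \frac{o^{2}}{7}\right) = - \frac{38}{7} - \frac{39 B}{7} + \frac{o^{2}}{7}$)
$J{\left(R,V \right)} 34 = \left(- \frac{38}{7} - - \frac{1872}{7} + \frac{42^{2}}{7}\right) 34 = \left(- \frac{38}{7} + \frac{1872}{7} + \frac{1}{7} \cdot 1764\right) 34 = \left(- \frac{38}{7} + \frac{1872}{7} + 252\right) 34 = 514 \cdot 34 = 17476$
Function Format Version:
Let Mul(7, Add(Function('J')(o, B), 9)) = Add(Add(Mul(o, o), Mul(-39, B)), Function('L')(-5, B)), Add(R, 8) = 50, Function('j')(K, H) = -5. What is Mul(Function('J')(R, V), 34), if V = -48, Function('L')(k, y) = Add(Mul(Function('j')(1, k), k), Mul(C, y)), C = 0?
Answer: 17476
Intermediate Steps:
Function('L')(k, y) = Mul(-5, k) (Function('L')(k, y) = Add(Mul(-5, k), Mul(0, y)) = Add(Mul(-5, k), 0) = Mul(-5, k))
R = 42 (R = Add(-8, 50) = 42)
Function('J')(o, B) = Add(Rational(-38, 7), Mul(Rational(-39, 7), B), Mul(Rational(1, 7), Pow(o, 2))) (Function('J')(o, B) = Add(-9, Mul(Rational(1, 7), Add(Add(Mul(o, o), Mul(-39, B)), Mul(-5, -5)))) = Add(-9, Mul(Rational(1, 7), Add(Add(Pow(o, 2), Mul(-39, B)), 25))) = Add(-9, Mul(Rational(1, 7), Add(25, Pow(o, 2), Mul(-39, B)))) = Add(-9, Add(Rational(25, 7), Mul(Rational(-39, 7), B), Mul(Rational(1, 7), Pow(o, 2)))) = Add(Rational(-38, 7), Mul(Rational(-39, 7), B), Mul(Rational(1, 7), Pow(o, 2))))
Mul(Function('J')(R, V), 34) = Mul(Add(Rational(-38, 7), Mul(Rational(-39, 7), -48), Mul(Rational(1, 7), Pow(42, 2))), 34) = Mul(Add(Rational(-38, 7), Rational(1872, 7), Mul(Rational(1, 7), 1764)), 34) = Mul(Add(Rational(-38, 7), Rational(1872, 7), 252), 34) = Mul(514, 34) = 17476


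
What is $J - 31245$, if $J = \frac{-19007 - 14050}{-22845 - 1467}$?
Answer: $- \frac{253198461}{8104} \approx -31244.0$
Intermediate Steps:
$J = \frac{11019}{8104}$ ($J = - \frac{33057}{-24312} = \left(-33057\right) \left(- \frac{1}{24312}\right) = \frac{11019}{8104} \approx 1.3597$)
$J - 31245 = \frac{11019}{8104} - 31245 = - \frac{253198461}{8104}$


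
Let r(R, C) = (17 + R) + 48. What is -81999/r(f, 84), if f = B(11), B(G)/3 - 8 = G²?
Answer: -81999/452 ≈ -181.41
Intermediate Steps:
B(G) = 24 + 3*G²
f = 387 (f = 24 + 3*11² = 24 + 3*121 = 24 + 363 = 387)
r(R, C) = 65 + R
-81999/r(f, 84) = -81999/(65 + 387) = -81999/452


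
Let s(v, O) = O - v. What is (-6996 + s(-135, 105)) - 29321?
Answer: -36077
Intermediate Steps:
(-6996 + s(-135, 105)) - 29321 = (-6996 + (105 - 1*(-135))) - 29321 = (-6996 + (105 + 135)) - 29321 = (-6996 + 240) - 29321 = -6756 - 29321 = -36077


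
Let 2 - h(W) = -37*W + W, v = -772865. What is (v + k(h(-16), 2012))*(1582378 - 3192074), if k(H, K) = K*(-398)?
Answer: 2533083623136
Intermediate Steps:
h(W) = 2 + 36*W (h(W) = 2 - (-37*W + W) = 2 - (-36)*W = 2 + 36*W)
k(H, K) = -398*K
(v + k(h(-16), 2012))*(1582378 - 3192074) = (-772865 - 398*2012)*(1582378 - 3192074) = (-772865 - 800776)*(-1609696) = -1573641*(-1609696) = 2533083623136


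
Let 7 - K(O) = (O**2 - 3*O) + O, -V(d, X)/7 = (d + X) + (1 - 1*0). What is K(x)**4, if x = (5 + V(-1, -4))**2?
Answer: 1963448084707174325948416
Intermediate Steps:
V(d, X) = -7 - 7*X - 7*d (V(d, X) = -7*((d + X) + (1 - 1*0)) = -7*((X + d) + (1 + 0)) = -7*((X + d) + 1) = -7*(1 + X + d) = -7 - 7*X - 7*d)
x = 1089 (x = (5 + (-7 - 7*(-4) - 7*(-1)))**2 = (5 + (-7 + 28 + 7))**2 = (5 + 28)**2 = 33**2 = 1089)
K(O) = 7 - O**2 + 2*O (K(O) = 7 - ((O**2 - 3*O) + O) = 7 - (O**2 - 2*O) = 7 + (-O**2 + 2*O) = 7 - O**2 + 2*O)
K(x)**4 = (7 - 1*1089**2 + 2*1089)**4 = (7 - 1*1185921 + 2178)**4 = (7 - 1185921 + 2178)**4 = (-1183736)**4 = 1963448084707174325948416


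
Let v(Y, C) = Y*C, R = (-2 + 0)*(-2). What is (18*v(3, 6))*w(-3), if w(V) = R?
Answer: 1296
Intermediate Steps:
R = 4 (R = -2*(-2) = 4)
v(Y, C) = C*Y
w(V) = 4
(18*v(3, 6))*w(-3) = (18*(6*3))*4 = (18*18)*4 = 324*4 = 1296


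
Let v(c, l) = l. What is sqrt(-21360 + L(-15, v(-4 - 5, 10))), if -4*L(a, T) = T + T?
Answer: I*sqrt(21365) ≈ 146.17*I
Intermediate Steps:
L(a, T) = -T/2 (L(a, T) = -(T + T)/4 = -T/2)
sqrt(-21360 + L(-15, v(-4 - 5, 10))) = sqrt(-21360 - 1/2*10) = sqrt(-21360 - 5) = sqrt(-21365) = I*sqrt(21365)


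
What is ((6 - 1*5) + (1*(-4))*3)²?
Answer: 121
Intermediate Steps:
((6 - 1*5) + (1*(-4))*3)² = ((6 - 5) - 4*3)² = (1 - 12)² = (-11)² = 121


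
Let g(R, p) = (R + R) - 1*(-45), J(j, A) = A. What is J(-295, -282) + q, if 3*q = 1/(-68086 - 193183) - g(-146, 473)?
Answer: -156500132/783807 ≈ -199.67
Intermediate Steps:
g(R, p) = 45 + 2*R (g(R, p) = 2*R + 45 = 45 + 2*R)
q = 64533442/783807 (q = (1/(-68086 - 193183) - (45 + 2*(-146)))/3 = (1/(-261269) - (45 - 292))/3 = (-1/261269 - 1*(-247))/3 = (-1/261269 + 247)/3 = (1/3)*(64533442/261269) = 64533442/783807 ≈ 82.333)
J(-295, -282) + q = -282 + 64533442/783807 = -156500132/783807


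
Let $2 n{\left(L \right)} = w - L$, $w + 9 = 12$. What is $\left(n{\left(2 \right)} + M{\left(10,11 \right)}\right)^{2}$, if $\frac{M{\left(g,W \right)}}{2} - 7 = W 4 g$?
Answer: $\frac{3200521}{4} \approx 8.0013 \cdot 10^{5}$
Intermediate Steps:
$w = 3$ ($w = -9 + 12 = 3$)
$M{\left(g,W \right)} = 14 + 8 W g$ ($M{\left(g,W \right)} = 14 + 2 W 4 g = 14 + 2 \cdot 4 W g = 14 + 8 W g$)
$n{\left(L \right)} = \frac{3}{2} - \frac{L}{2}$ ($n{\left(L \right)} = \frac{3 - L}{2} = \frac{3}{2} - \frac{L}{2}$)
$\left(n{\left(2 \right)} + M{\left(10,11 \right)}\right)^{2} = \left(\left(\frac{3}{2} - 1\right) + \left(14 + 8 \cdot 11 \cdot 10\right)\right)^{2} = \left(\left(\frac{3}{2} - 1\right) + \left(14 + 880\right)\right)^{2} = \left(\frac{1}{2} + 894\right)^{2} = \left(\frac{1789}{2}\right)^{2} = \frac{3200521}{4}$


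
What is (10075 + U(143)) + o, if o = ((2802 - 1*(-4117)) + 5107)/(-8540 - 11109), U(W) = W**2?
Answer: 85679150/2807 ≈ 30523.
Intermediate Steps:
o = -1718/2807 (o = ((2802 + 4117) + 5107)/(-19649) = (6919 + 5107)*(-1/19649) = 12026*(-1/19649) = -1718/2807 ≈ -0.61204)
(10075 + U(143)) + o = (10075 + 143**2) - 1718/2807 = (10075 + 20449) - 1718/2807 = 30524 - 1718/2807 = 85679150/2807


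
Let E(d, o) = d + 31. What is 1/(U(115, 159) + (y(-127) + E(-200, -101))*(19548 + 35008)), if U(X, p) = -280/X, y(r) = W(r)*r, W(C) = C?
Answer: 23/20026416424 ≈ 1.1485e-9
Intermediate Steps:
E(d, o) = 31 + d
y(r) = r² (y(r) = r*r = r²)
1/(U(115, 159) + (y(-127) + E(-200, -101))*(19548 + 35008)) = 1/(-280/115 + ((-127)² + (31 - 200))*(19548 + 35008)) = 1/(-280*1/115 + (16129 - 169)*54556) = 1/(-56/23 + 15960*54556) = 1/(-56/23 + 870713760) = 1/(20026416424/23) = 23/20026416424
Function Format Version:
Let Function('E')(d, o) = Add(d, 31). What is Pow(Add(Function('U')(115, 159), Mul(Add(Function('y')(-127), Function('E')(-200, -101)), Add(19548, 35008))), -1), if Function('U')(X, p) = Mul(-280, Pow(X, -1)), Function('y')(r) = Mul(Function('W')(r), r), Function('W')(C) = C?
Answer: Rational(23, 20026416424) ≈ 1.1485e-9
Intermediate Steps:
Function('E')(d, o) = Add(31, d)
Function('y')(r) = Pow(r, 2) (Function('y')(r) = Mul(r, r) = Pow(r, 2))
Pow(Add(Function('U')(115, 159), Mul(Add(Function('y')(-127), Function('E')(-200, -101)), Add(19548, 35008))), -1) = Pow(Add(Mul(-280, Pow(115, -1)), Mul(Add(Pow(-127, 2), Add(31, -200)), Add(19548, 35008))), -1) = Pow(Add(Mul(-280, Rational(1, 115)), Mul(Add(16129, -169), 54556)), -1) = Pow(Add(Rational(-56, 23), Mul(15960, 54556)), -1) = Pow(Add(Rational(-56, 23), 870713760), -1) = Pow(Rational(20026416424, 23), -1) = Rational(23, 20026416424)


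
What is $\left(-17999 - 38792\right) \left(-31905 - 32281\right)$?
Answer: $3645187126$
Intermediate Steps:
$\left(-17999 - 38792\right) \left(-31905 - 32281\right) = - 56791 \left(-31905 - 32281\right) = \left(-56791\right) \left(-64186\right) = 3645187126$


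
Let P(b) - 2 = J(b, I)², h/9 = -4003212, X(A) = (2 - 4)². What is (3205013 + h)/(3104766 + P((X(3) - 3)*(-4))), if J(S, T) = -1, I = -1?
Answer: -32823895/3104769 ≈ -10.572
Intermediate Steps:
X(A) = 4 (X(A) = (-2)² = 4)
h = -36028908 (h = 9*(-4003212) = -36028908)
P(b) = 3 (P(b) = 2 + (-1)² = 2 + 1 = 3)
(3205013 + h)/(3104766 + P((X(3) - 3)*(-4))) = (3205013 - 36028908)/(3104766 + 3) = -32823895/3104769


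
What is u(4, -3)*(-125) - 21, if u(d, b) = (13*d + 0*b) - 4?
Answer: -6021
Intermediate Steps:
u(d, b) = -4 + 13*d (u(d, b) = (13*d + 0) - 4 = 13*d - 4 = -4 + 13*d)
u(4, -3)*(-125) - 21 = (-4 + 13*4)*(-125) - 21 = (-4 + 52)*(-125) - 21 = 48*(-125) - 21 = -6000 - 21 = -6021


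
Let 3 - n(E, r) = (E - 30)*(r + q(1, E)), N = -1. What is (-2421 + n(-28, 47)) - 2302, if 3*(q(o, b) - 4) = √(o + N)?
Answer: -1762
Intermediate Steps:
q(o, b) = 4 + √(-1 + o)/3 (q(o, b) = 4 + √(o - 1)/3 = 4 + √(-1 + o)/3)
n(E, r) = 3 - (-30 + E)*(4 + r) (n(E, r) = 3 - (E - 30)*(r + (4 + √(-1 + 1)/3)) = 3 - (-30 + E)*(r + (4 + √0/3)) = 3 - (-30 + E)*(r + (4 + (⅓)*0)) = 3 - (-30 + E)*(r + (4 + 0)) = 3 - (-30 + E)*(r + 4) = 3 - (-30 + E)*(4 + r))
(-2421 + n(-28, 47)) - 2302 = (-2421 + (123 - 4*(-28) + 30*47 - 1*(-28)*47)) - 2302 = (-2421 + (123 + 112 + 1410 + 1316)) - 2302 = (-2421 + 2961) - 2302 = 540 - 2302 = -1762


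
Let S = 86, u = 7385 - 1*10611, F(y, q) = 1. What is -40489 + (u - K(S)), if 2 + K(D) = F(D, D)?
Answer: -43714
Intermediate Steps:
u = -3226 (u = 7385 - 10611 = -3226)
K(D) = -1 (K(D) = -2 + 1 = -1)
-40489 + (u - K(S)) = -40489 + (-3226 - 1*(-1)) = -40489 + (-3226 + 1) = -40489 - 3225 = -43714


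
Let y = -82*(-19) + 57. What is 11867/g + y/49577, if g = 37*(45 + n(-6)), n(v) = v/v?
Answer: 591078989/84380054 ≈ 7.0050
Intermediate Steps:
n(v) = 1
y = 1615 (y = 1558 + 57 = 1615)
g = 1702 (g = 37*(45 + 1) = 37*46 = 1702)
11867/g + y/49577 = 11867/1702 + 1615/49577 = 591078989/84380054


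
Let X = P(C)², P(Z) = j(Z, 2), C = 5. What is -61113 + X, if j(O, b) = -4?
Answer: -61097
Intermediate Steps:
P(Z) = -4
X = 16 (X = (-4)² = 16)
-61113 + X = -61113 + 16 = -61097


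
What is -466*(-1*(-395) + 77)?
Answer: -219952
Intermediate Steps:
-466*(-1*(-395) + 77) = -466*(395 + 77) = -466*472 = -219952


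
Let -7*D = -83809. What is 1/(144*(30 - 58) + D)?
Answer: 7/55585 ≈ 0.00012593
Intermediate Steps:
D = 83809/7 (D = -1/7*(-83809) = 83809/7 ≈ 11973.)
1/(144*(30 - 58) + D) = 1/(144*(30 - 58) + 83809/7) = 1/(144*(-28) + 83809/7) = 1/(-4032 + 83809/7) = 1/(55585/7) = 7/55585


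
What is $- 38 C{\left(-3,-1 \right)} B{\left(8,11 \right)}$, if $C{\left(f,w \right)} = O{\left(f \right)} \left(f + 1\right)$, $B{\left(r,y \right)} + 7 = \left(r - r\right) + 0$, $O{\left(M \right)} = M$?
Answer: $1596$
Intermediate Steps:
$B{\left(r,y \right)} = -7$ ($B{\left(r,y \right)} = -7 + \left(\left(r - r\right) + 0\right) = -7 + \left(0 + 0\right) = -7 + 0 = -7$)
$C{\left(f,w \right)} = f \left(1 + f\right)$ ($C{\left(f,w \right)} = f \left(f + 1\right) = f \left(1 + f\right)$)
$- 38 C{\left(-3,-1 \right)} B{\left(8,11 \right)} = - 38 \left(- 3 \left(1 - 3\right)\right) \left(-7\right) = - 38 \left(\left(-3\right) \left(-2\right)\right) \left(-7\right) = \left(-38\right) 6 \left(-7\right) = \left(-228\right) \left(-7\right) = 1596$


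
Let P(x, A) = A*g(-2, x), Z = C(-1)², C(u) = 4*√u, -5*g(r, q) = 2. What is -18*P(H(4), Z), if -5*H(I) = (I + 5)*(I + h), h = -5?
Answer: -576/5 ≈ -115.20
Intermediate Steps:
g(r, q) = -⅖ (g(r, q) = -⅕*2 = -⅖)
H(I) = -(-5 + I)*(5 + I)/5 (H(I) = -(I + 5)*(I - 5)/5 = -(5 + I)*(-5 + I)/5 = -(-5 + I)*(5 + I)/5)
Z = -16 (Z = (4*√(-1))² = (4*I)² = -16)
P(x, A) = -2*A/5 (P(x, A) = A*(-⅖) = -2*A/5)
-18*P(H(4), Z) = -(-36)*(-16)/5 = -18*32/5 = -576/5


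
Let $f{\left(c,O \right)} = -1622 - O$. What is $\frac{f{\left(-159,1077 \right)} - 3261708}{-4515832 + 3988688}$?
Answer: $\frac{3264407}{527144} \approx 6.1926$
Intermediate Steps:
$\frac{f{\left(-159,1077 \right)} - 3261708}{-4515832 + 3988688} = \frac{\left(-1622 - 1077\right) - 3261708}{-4515832 + 3988688} = \frac{\left(-1622 - 1077\right) - 3261708}{-527144} = \left(-2699 - 3261708\right) \left(- \frac{1}{527144}\right) = \left(-3264407\right) \left(- \frac{1}{527144}\right) = \frac{3264407}{527144}$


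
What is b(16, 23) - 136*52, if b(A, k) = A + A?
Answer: -7040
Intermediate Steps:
b(A, k) = 2*A
b(16, 23) - 136*52 = 2*16 - 136*52 = 32 - 7072 = -7040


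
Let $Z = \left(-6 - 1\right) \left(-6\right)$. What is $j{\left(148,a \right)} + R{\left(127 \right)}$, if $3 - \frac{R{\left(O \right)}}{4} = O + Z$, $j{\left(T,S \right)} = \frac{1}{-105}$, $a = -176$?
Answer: $- \frac{69721}{105} \approx -664.01$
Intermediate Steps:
$Z = 42$ ($Z = \left(-7\right) \left(-6\right) = 42$)
$j{\left(T,S \right)} = - \frac{1}{105}$
$R{\left(O \right)} = -156 - 4 O$ ($R{\left(O \right)} = 12 - 4 \left(O + 42\right) = 12 - 4 \left(42 + O\right) = 12 - \left(168 + 4 O\right) = -156 - 4 O$)
$j{\left(148,a \right)} + R{\left(127 \right)} = - \frac{1}{105} - 664 = - \frac{69721}{105}$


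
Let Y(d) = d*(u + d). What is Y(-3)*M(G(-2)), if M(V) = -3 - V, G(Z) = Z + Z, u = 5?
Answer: -6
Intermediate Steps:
G(Z) = 2*Z
Y(d) = d*(5 + d)
Y(-3)*M(G(-2)) = (-3*(5 - 3))*(-3 - 2*(-2)) = (-3*2)*(-3 - 1*(-4)) = -6*(-3 + 4) = -6*1 = -6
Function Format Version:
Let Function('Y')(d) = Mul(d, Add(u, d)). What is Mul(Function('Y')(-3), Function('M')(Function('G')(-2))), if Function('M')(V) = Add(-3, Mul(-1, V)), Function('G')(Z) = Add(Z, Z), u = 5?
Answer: -6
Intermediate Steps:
Function('G')(Z) = Mul(2, Z)
Function('Y')(d) = Mul(d, Add(5, d))
Mul(Function('Y')(-3), Function('M')(Function('G')(-2))) = Mul(Mul(-3, Add(5, -3)), Add(-3, Mul(-1, Mul(2, -2)))) = Mul(Mul(-3, 2), Add(-3, Mul(-1, -4))) = Mul(-6, Add(-3, 4)) = Mul(-6, 1) = -6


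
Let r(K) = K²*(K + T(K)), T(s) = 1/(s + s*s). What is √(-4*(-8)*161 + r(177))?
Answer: √175858429846/178 ≈ 2355.9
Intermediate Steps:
T(s) = 1/(s + s²)
r(K) = K²*(K + 1/(K*(1 + K)))
√(-4*(-8)*161 + r(177)) = √(-4*(-8)*161 + (177 + 177³ + 177⁴)/(1 + 177)) = √(32*161 + (177 + 5545233 + 981506241)/178) = √(5152 + (1/178)*987051651) = √(5152 + 987051651/178) = √(987968707/178) = √175858429846/178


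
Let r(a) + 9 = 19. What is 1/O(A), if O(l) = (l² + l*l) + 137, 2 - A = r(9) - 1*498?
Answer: 1/480337 ≈ 2.0819e-6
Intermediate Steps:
r(a) = 10 (r(a) = -9 + 19 = 10)
A = 490 (A = 2 - (10 - 1*498) = 2 - (10 - 498) = 2 - 1*(-488) = 2 + 488 = 490)
O(l) = 137 + 2*l² (O(l) = (l² + l²) + 137 = 2*l² + 137 = 137 + 2*l²)
1/O(A) = 1/(137 + 2*490²) = 1/(137 + 2*240100) = 1/(137 + 480200) = 1/480337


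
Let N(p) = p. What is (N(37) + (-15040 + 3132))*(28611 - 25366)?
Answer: -38521395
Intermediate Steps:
(N(37) + (-15040 + 3132))*(28611 - 25366) = (37 + (-15040 + 3132))*(28611 - 25366) = (37 - 11908)*3245 = -11871*3245 = -38521395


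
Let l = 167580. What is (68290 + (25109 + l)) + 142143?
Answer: 403122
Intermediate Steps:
(68290 + (25109 + l)) + 142143 = (68290 + (25109 + 167580)) + 142143 = (68290 + 192689) + 142143 = 260979 + 142143 = 403122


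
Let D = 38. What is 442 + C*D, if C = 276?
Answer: 10930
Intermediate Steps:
442 + C*D = 442 + 276*38 = 442 + 10488 = 10930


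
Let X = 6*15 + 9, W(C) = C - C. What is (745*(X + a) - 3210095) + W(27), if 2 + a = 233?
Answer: -2964245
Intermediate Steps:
a = 231 (a = -2 + 233 = 231)
W(C) = 0
X = 99 (X = 90 + 9 = 99)
(745*(X + a) - 3210095) + W(27) = (745*(99 + 231) - 3210095) + 0 = (745*330 - 3210095) + 0 = (245850 - 3210095) + 0 = -2964245 + 0 = -2964245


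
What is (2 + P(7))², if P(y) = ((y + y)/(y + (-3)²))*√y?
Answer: 599/64 + 7*√7/2 ≈ 18.620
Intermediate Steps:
P(y) = 2*y^(3/2)/(9 + y) (P(y) = ((2*y)/(y + 9))*√y = ((2*y)/(9 + y))*√y = (2*y/(9 + y))*√y = 2*y^(3/2)/(9 + y))
(2 + P(7))² = (2 + 2*7^(3/2)/(9 + 7))² = (2 + 2*(7*√7)/16)² = (2 + 2*(7*√7)*(1/16))² = (2 + 7*√7/8)²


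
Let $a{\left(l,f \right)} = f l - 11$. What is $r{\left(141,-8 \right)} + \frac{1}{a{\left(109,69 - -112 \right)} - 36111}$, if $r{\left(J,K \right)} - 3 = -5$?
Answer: $- \frac{32787}{16393} \approx -2.0001$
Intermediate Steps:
$r{\left(J,K \right)} = -2$ ($r{\left(J,K \right)} = 3 - 5 = -2$)
$a{\left(l,f \right)} = -11 + f l$
$r{\left(141,-8 \right)} + \frac{1}{a{\left(109,69 - -112 \right)} - 36111} = -2 + \frac{1}{\left(-11 + \left(69 - -112\right) 109\right) - 36111} = -2 + \frac{1}{\left(-11 + \left(69 + 112\right) 109\right) - 36111} = -2 + \frac{1}{\left(-11 + 181 \cdot 109\right) - 36111} = -2 + \frac{1}{\left(-11 + 19729\right) - 36111} = -2 + \frac{1}{19718 - 36111} = -2 + \frac{1}{-16393} = -2 - \frac{1}{16393} = - \frac{32787}{16393}$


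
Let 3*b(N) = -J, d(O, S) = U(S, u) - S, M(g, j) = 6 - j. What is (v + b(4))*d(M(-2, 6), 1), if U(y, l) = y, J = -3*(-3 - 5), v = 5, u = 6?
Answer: 0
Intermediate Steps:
J = 24 (J = -3*(-8) = 24)
d(O, S) = 0 (d(O, S) = S - S = 0)
b(N) = -8 (b(N) = (-1*24)/3 = (⅓)*(-24) = -8)
(v + b(4))*d(M(-2, 6), 1) = (5 - 8)*0 = -3*0 = 0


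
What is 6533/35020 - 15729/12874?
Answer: -233361869/225423740 ≈ -1.0352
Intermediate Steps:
6533/35020 - 15729/12874 = -233361869/225423740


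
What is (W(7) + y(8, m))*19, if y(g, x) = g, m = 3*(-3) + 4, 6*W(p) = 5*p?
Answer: 1577/6 ≈ 262.83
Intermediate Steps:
W(p) = 5*p/6 (W(p) = (5*p)/6 = 5*p/6)
m = -5 (m = -9 + 4 = -5)
(W(7) + y(8, m))*19 = ((⅚)*7 + 8)*19 = (35/6 + 8)*19 = (83/6)*19 = 1577/6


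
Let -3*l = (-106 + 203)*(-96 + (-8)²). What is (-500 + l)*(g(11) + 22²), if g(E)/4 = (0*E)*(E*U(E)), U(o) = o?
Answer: 776336/3 ≈ 2.5878e+5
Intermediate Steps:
l = 3104/3 (l = -(-106 + 203)*(-96 + (-8)²)/3 = -97*(-96 + 64)/3 = -97*(-32)/3 = -⅓*(-3104) = 3104/3 ≈ 1034.7)
g(E) = 0 (g(E) = 4*((0*E)*(E*E)) = 4*(0*E²) = 4*0 = 0)
(-500 + l)*(g(11) + 22²) = (-500 + 3104/3)*(0 + 22²) = 1604*(0 + 484)/3 = (1604/3)*484 = 776336/3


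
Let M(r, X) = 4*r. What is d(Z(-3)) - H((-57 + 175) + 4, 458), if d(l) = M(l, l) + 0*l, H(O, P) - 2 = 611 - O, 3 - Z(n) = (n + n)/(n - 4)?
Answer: -3377/7 ≈ -482.43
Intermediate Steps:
Z(n) = 3 - 2*n/(-4 + n) (Z(n) = 3 - (n + n)/(n - 4) = 3 - 2*n/(-4 + n))
H(O, P) = 613 - O (H(O, P) = 2 + (611 - O) = 613 - O)
d(l) = 4*l (d(l) = 4*l + 0*l = 4*l + 0 = 4*l)
d(Z(-3)) - H((-57 + 175) + 4, 458) = 4*((-12 - 3)/(-4 - 3)) - (613 - ((-57 + 175) + 4)) = 4*(-15/(-7)) - (613 - (118 + 4)) = 4*(-⅐*(-15)) - (613 - 1*122) = 4*(15/7) - (613 - 122) = 60/7 - 1*491 = 60/7 - 491 = -3377/7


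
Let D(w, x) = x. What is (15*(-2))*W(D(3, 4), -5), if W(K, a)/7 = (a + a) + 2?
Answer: 1680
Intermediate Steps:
W(K, a) = 14 + 14*a (W(K, a) = 7*((a + a) + 2) = 7*(2*a + 2) = 7*(2 + 2*a) = 14 + 14*a)
(15*(-2))*W(D(3, 4), -5) = (15*(-2))*(14 + 14*(-5)) = -30*(14 - 70) = -30*(-56) = 1680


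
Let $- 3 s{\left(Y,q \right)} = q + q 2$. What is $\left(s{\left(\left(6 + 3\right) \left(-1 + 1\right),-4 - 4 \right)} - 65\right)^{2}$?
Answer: $3249$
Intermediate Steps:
$s{\left(Y,q \right)} = - q$ ($s{\left(Y,q \right)} = - \frac{q + q 2}{3} = - \frac{q + 2 q}{3} = - \frac{3 q}{3} = - q$)
$\left(s{\left(\left(6 + 3\right) \left(-1 + 1\right),-4 - 4 \right)} - 65\right)^{2} = \left(- (-4 - 4) - 65\right)^{2} = \left(\left(-1\right) \left(-8\right) - 65\right)^{2} = \left(8 - 65\right)^{2} = \left(-57\right)^{2} = 3249$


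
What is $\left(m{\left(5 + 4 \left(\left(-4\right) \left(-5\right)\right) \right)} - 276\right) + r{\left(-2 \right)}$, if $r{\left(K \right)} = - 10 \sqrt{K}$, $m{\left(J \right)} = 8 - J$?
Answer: $-353 - 10 i \sqrt{2} \approx -353.0 - 14.142 i$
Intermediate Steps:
$\left(m{\left(5 + 4 \left(\left(-4\right) \left(-5\right)\right) \right)} - 276\right) + r{\left(-2 \right)} = \left(\left(8 - \left(5 + 4 \left(\left(-4\right) \left(-5\right)\right)\right)\right) - 276\right) - 10 \sqrt{-2} = \left(\left(8 - \left(5 + 4 \cdot 20\right)\right) - 276\right) - 10 i \sqrt{2} = \left(\left(8 - \left(5 + 80\right)\right) - 276\right) - 10 i \sqrt{2} = \left(\left(8 - 85\right) - 276\right) - 10 i \sqrt{2} = \left(-77 - 276\right) - 10 i \sqrt{2} = -353 - 10 i \sqrt{2}$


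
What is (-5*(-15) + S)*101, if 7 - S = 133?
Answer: -5151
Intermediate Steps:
S = -126 (S = 7 - 1*133 = 7 - 133 = -126)
(-5*(-15) + S)*101 = (-5*(-15) - 126)*101 = (75 - 126)*101 = -51*101 = -5151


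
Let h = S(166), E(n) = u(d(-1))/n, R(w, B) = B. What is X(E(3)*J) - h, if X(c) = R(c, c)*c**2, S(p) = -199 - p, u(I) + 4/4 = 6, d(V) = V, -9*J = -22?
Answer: 8515295/19683 ≈ 432.62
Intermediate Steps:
J = 22/9 (J = -1/9*(-22) = 22/9 ≈ 2.4444)
u(I) = 5 (u(I) = -1 + 6 = 5)
E(n) = 5/n
h = -365 (h = -199 - 1*166 = -199 - 166 = -365)
X(c) = c**3 (X(c) = c*c**2 = c**3)
X(E(3)*J) - h = ((5/3)*(22/9))**3 - 1*(-365) = ((5*(1/3))*(22/9))**3 + 365 = ((5/3)*(22/9))**3 + 365 = (110/27)**3 + 365 = 1331000/19683 + 365 = 8515295/19683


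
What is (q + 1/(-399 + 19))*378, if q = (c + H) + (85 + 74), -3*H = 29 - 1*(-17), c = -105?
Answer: 2776851/190 ≈ 14615.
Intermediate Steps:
H = -46/3 (H = -(29 - 1*(-17))/3 = -(29 + 17)/3 = -⅓*46 = -46/3 ≈ -15.333)
q = 116/3 (q = (-105 - 46/3) + (85 + 74) = -361/3 + 159 = 116/3 ≈ 38.667)
(q + 1/(-399 + 19))*378 = (116/3 + 1/(-399 + 19))*378 = (116/3 + 1/(-380))*378 = (116/3 - 1/380)*378 = (44077/1140)*378 = 2776851/190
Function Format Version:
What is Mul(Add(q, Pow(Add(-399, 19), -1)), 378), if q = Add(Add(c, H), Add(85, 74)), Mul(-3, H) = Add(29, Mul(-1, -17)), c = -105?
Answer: Rational(2776851, 190) ≈ 14615.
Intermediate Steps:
H = Rational(-46, 3) (H = Mul(Rational(-1, 3), Add(29, Mul(-1, -17))) = Mul(Rational(-1, 3), Add(29, 17)) = Mul(Rational(-1, 3), 46) = Rational(-46, 3) ≈ -15.333)
q = Rational(116, 3) (q = Add(Add(-105, Rational(-46, 3)), Add(85, 74)) = Add(Rational(-361, 3), 159) = Rational(116, 3) ≈ 38.667)
Mul(Add(q, Pow(Add(-399, 19), -1)), 378) = Mul(Add(Rational(116, 3), Pow(Add(-399, 19), -1)), 378) = Mul(Add(Rational(116, 3), Pow(-380, -1)), 378) = Mul(Add(Rational(116, 3), Rational(-1, 380)), 378) = Mul(Rational(44077, 1140), 378) = Rational(2776851, 190)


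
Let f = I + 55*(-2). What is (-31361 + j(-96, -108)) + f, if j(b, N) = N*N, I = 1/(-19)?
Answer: -376334/19 ≈ -19807.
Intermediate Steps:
I = -1/19 ≈ -0.052632
j(b, N) = N²
f = -2091/19 (f = -1/19 + 55*(-2) = -1/19 - 110 = -2091/19 ≈ -110.05)
(-31361 + j(-96, -108)) + f = (-31361 + (-108)²) - 2091/19 = (-31361 + 11664) - 2091/19 = -19697 - 2091/19 = -376334/19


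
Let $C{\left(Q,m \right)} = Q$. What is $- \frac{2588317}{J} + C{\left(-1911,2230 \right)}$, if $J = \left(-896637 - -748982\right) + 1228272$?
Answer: $- \frac{2067647404}{1080617} \approx -1913.4$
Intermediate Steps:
$J = 1080617$ ($J = \left(-896637 + 748982\right) + 1228272 = -147655 + 1228272 = 1080617$)
$- \frac{2588317}{J} + C{\left(-1911,2230 \right)} = - \frac{2588317}{1080617} - 1911 = - \frac{2067647404}{1080617}$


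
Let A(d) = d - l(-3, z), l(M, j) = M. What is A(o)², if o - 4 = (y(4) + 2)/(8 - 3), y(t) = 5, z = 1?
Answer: 1764/25 ≈ 70.560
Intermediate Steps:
o = 27/5 (o = 4 + (5 + 2)/(8 - 3) = 4 + 7/5 = 27/5 ≈ 5.4000)
A(d) = 3 + d (A(d) = d - 1*(-3) = d + 3 = 3 + d)
A(o)² = (3 + 27/5)² = (42/5)² = 1764/25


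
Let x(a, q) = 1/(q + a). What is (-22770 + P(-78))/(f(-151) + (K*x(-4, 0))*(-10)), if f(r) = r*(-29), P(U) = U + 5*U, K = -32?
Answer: -7746/1433 ≈ -5.4054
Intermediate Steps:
x(a, q) = 1/(a + q)
P(U) = 6*U
f(r) = -29*r
(-22770 + P(-78))/(f(-151) + (K*x(-4, 0))*(-10)) = (-22770 + 6*(-78))/(-29*(-151) - 32/(-4 + 0)*(-10)) = (-22770 - 468)/(4379 - 32/(-4)*(-10)) = -23238/(4379 - 32*(-1/4)*(-10)) = -23238/(4379 + 8*(-10)) = -23238/(4379 - 80) = -23238/4299 = -23238*1/4299 = -7746/1433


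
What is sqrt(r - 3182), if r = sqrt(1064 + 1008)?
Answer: sqrt(-3182 + 2*sqrt(518)) ≈ 56.004*I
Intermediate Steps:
r = 2*sqrt(518) (r = sqrt(2072) = 2*sqrt(518) ≈ 45.519)
sqrt(r - 3182) = sqrt(2*sqrt(518) - 3182) = sqrt(-3182 + 2*sqrt(518))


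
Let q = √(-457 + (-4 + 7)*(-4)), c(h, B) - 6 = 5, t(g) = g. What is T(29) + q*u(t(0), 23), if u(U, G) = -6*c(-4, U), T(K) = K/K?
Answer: 1 - 66*I*√469 ≈ 1.0 - 1429.3*I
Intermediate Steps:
T(K) = 1
c(h, B) = 11 (c(h, B) = 6 + 5 = 11)
q = I*√469 (q = √(-457 + 3*(-4)) = √(-457 - 12) = √(-469) = I*√469 ≈ 21.656*I)
u(U, G) = -66 (u(U, G) = -6*11 = -66)
T(29) + q*u(t(0), 23) = 1 + (I*√469)*(-66) = 1 - 66*I*√469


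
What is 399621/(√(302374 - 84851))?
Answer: 399621*√217523/217523 ≈ 856.83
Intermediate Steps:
399621/(√(302374 - 84851)) = 399621/(√217523) = 399621*(√217523/217523) = 399621*√217523/217523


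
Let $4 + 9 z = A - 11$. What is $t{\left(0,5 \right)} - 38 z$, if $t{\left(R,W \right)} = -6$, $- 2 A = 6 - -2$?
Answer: $\frac{668}{9} \approx 74.222$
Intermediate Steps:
$A = -4$ ($A = - \frac{6 - -2}{2} = - \frac{6 + 2}{2} = \left(- \frac{1}{2}\right) 8 = -4$)
$z = - \frac{19}{9}$ ($z = - \frac{4}{9} + \frac{-4 - 11}{9} = - \frac{4}{9} + \frac{1}{9} \left(-15\right) = - \frac{4}{9} - \frac{5}{3} = - \frac{19}{9} \approx -2.1111$)
$t{\left(0,5 \right)} - 38 z = -6 - - \frac{722}{9} = -6 + \frac{722}{9} = \frac{668}{9}$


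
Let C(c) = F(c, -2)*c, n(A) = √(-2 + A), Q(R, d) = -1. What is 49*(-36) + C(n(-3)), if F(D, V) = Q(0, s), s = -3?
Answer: -1764 - I*√5 ≈ -1764.0 - 2.2361*I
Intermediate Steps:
F(D, V) = -1
C(c) = -c
49*(-36) + C(n(-3)) = 49*(-36) - √(-2 - 3) = -1764 - √(-5) = -1764 - I*√5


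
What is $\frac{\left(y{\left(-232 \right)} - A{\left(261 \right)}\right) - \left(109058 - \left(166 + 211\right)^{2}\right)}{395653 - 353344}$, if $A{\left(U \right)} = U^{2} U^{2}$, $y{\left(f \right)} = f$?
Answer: $- \frac{4640437802}{42309} \approx -1.0968 \cdot 10^{5}$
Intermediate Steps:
$A{\left(U \right)} = U^{4}$
$\frac{\left(y{\left(-232 \right)} - A{\left(261 \right)}\right) - \left(109058 - \left(166 + 211\right)^{2}\right)}{395653 - 353344} = \frac{\left(-232 - 261^{4}\right) - \left(109058 - \left(166 + 211\right)^{2}\right)}{395653 - 353344} = \frac{\left(-232 - 4640470641\right) - \left(109058 - 377^{2}\right)}{42309} = \left(\left(-232 - 4640470641\right) + \left(-109058 + 142129\right)\right) \frac{1}{42309} = \left(-4640470873 + 33071\right) \frac{1}{42309} = \left(-4640437802\right) \frac{1}{42309} = - \frac{4640437802}{42309}$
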